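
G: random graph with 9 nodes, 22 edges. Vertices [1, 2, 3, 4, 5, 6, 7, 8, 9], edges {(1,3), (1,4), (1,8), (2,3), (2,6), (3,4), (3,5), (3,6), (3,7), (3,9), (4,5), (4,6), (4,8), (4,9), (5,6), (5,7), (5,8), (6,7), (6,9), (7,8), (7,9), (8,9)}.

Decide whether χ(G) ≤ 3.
No, G is not 3-colorable

The clique on vertices [3, 4, 6, 9] has size 4 > 3, so it alone needs 4 colors.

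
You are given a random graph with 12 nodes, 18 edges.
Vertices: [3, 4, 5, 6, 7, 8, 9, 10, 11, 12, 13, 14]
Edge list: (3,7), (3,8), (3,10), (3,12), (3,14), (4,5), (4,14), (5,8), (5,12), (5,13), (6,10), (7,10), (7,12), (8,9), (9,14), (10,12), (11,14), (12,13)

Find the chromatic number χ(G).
χ(G) = 4

Clique number ω(G) = 4 (lower bound: χ ≥ ω).
The clique on [3, 7, 10, 12] has size 4, forcing χ ≥ 4, and the coloring below uses 4 colors, so χ(G) = 4.
A valid 4-coloring: color 1: [3, 5, 6, 9, 11]; color 2: [8, 12, 14]; color 3: [4, 10, 13]; color 4: [7].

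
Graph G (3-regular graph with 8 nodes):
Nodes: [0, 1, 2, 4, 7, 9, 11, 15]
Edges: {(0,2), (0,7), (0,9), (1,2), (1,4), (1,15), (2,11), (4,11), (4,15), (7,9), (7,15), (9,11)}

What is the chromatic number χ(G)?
Clique number ω(G) = 3 (lower bound: χ ≥ ω).
The clique on [0, 7, 9] has size 3, forcing χ ≥ 3, and the coloring below uses 3 colors, so χ(G) = 3.
A valid 3-coloring: color 1: [2, 4, 9]; color 2: [1, 7, 11]; color 3: [0, 15].

χ(G) = 3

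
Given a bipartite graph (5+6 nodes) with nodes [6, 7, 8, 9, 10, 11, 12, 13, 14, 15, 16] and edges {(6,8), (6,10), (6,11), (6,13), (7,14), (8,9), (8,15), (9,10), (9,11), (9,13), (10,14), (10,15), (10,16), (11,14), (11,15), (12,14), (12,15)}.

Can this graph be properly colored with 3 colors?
Yes, G is 3-colorable

A valid 3-coloring: color 1: [7, 8, 10, 11, 12, 13]; color 2: [6, 9, 14, 15, 16].
(χ(G) = 2 ≤ 3.)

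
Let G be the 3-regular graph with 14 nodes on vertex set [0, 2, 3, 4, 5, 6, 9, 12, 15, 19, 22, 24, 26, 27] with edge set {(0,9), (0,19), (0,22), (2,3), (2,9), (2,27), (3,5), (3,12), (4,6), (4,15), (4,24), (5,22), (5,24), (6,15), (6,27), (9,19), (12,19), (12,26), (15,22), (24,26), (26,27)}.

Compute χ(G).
χ(G) = 3

Clique number ω(G) = 3 (lower bound: χ ≥ ω).
The clique on [0, 9, 19] has size 3, forcing χ ≥ 3, and the coloring below uses 3 colors, so χ(G) = 3.
A valid 3-coloring: color 1: [2, 4, 5, 19, 26]; color 2: [6, 9, 12, 22, 24]; color 3: [0, 3, 15, 27].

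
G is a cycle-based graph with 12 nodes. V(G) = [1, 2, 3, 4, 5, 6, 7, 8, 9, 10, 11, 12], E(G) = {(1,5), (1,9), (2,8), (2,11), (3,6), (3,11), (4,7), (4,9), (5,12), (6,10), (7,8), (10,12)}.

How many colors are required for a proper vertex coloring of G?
Clique number ω(G) = 2 (lower bound: χ ≥ ω).
The graph is bipartite (no odd cycle), so 2 colors suffice: χ(G) = 2.
A valid 2-coloring: color 1: [1, 4, 6, 8, 11, 12]; color 2: [2, 3, 5, 7, 9, 10].

χ(G) = 2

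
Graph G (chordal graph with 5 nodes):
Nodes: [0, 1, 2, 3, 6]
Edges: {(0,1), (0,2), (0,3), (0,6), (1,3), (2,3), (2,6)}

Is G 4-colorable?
Yes, G is 4-colorable

A valid 4-coloring: color 1: [0]; color 2: [3, 6]; color 3: [1, 2].
(χ(G) = 3 ≤ 4.)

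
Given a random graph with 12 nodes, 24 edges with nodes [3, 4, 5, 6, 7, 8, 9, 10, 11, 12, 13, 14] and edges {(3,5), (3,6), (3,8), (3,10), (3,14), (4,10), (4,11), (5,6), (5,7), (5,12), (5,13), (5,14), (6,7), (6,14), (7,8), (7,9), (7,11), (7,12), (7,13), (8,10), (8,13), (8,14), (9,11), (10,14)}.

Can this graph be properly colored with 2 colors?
The clique on vertices [3, 8, 10, 14] has size 4 > 2, so it alone needs 4 colors.

No, G is not 2-colorable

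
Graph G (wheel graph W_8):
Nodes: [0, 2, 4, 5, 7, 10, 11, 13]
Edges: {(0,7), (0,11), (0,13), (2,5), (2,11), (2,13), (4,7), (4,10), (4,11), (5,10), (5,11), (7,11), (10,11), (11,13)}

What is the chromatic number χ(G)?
χ(G) = 4

Clique number ω(G) = 3 (lower bound: χ ≥ ω).
Odd cycle [0, 13, 2, 5, 10, 4, 7] needs 3 colors (χ ≥ 3).
Vertex 11 is adjacent to every vertex of [0, 2, 4, 5, 7, 10, 13], which already need 3 colors among themselves, so 11 needs a new color (χ ≥ 4).
The coloring below uses 4 colors, so χ(G) = 4.
A valid 4-coloring: color 1: [11]; color 2: [0, 2, 4]; color 3: [5, 7, 13]; color 4: [10].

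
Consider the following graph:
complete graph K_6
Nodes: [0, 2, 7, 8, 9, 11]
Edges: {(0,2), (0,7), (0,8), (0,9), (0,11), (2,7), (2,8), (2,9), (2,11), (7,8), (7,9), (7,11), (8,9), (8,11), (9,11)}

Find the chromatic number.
Clique number ω(G) = 6 (lower bound: χ ≥ ω).
The clique on [0, 2, 7, 8, 9, 11] has size 6, forcing χ ≥ 6, and the coloring below uses 6 colors, so χ(G) = 6.
A valid 6-coloring: color 1: [7]; color 2: [11]; color 3: [8]; color 4: [0]; color 5: [2]; color 6: [9].

χ(G) = 6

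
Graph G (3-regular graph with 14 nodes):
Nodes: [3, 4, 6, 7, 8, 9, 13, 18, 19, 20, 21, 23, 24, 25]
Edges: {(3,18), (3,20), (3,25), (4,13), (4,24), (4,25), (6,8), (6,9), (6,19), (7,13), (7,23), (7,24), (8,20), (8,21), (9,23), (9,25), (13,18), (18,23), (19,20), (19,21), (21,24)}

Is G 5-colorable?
Yes, G is 5-colorable

A valid 5-coloring: color 1: [8, 13, 19, 23, 24, 25]; color 2: [4, 6, 7, 18, 20, 21]; color 3: [3, 9].
(χ(G) = 3 ≤ 5.)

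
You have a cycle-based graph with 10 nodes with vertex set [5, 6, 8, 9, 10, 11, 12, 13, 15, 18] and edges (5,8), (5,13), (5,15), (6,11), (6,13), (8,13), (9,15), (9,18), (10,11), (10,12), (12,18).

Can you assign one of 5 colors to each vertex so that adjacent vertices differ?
Yes, G is 5-colorable

A valid 5-coloring: color 1: [11, 12, 13, 15]; color 2: [5, 6, 9, 10]; color 3: [8, 18].
(χ(G) = 3 ≤ 5.)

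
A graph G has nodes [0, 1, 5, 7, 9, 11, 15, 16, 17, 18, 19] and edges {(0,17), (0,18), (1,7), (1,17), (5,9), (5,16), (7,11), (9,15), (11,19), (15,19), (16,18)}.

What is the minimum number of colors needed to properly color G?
Clique number ω(G) = 2 (lower bound: χ ≥ ω).
Odd cycle [11, 19, 15, 9, 5, 16, 18, 0, 17, 1, 7] needs 3 colors (χ ≥ 3).
The coloring below uses 3 colors, so χ(G) = 3.
A valid 3-coloring: color 1: [0, 1, 9, 16, 19]; color 2: [5, 7, 15, 17, 18]; color 3: [11].

χ(G) = 3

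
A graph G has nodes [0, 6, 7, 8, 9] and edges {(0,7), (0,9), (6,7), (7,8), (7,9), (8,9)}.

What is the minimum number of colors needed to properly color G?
χ(G) = 3

Clique number ω(G) = 3 (lower bound: χ ≥ ω).
The clique on [0, 7, 9] has size 3, forcing χ ≥ 3, and the coloring below uses 3 colors, so χ(G) = 3.
A valid 3-coloring: color 1: [7]; color 2: [6, 9]; color 3: [0, 8].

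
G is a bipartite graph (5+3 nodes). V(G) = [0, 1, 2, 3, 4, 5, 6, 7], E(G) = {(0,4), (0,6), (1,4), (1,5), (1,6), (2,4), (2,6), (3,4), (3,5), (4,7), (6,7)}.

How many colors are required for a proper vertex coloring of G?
Clique number ω(G) = 2 (lower bound: χ ≥ ω).
The graph is bipartite (no odd cycle), so 2 colors suffice: χ(G) = 2.
A valid 2-coloring: color 1: [4, 5, 6]; color 2: [0, 1, 2, 3, 7].

χ(G) = 2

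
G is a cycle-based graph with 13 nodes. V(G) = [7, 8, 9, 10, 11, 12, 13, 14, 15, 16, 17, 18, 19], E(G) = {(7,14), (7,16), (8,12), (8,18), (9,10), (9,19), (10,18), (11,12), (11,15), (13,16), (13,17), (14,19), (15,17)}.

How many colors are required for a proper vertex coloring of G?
Clique number ω(G) = 2 (lower bound: χ ≥ ω).
Odd cycle [13, 17, 15, 11, 12, 8, 18, 10, 9, 19, 14, 7, 16] needs 3 colors (χ ≥ 3).
The coloring below uses 3 colors, so χ(G) = 3.
A valid 3-coloring: color 1: [7, 9, 12, 13, 15, 18]; color 2: [8, 10, 11, 16, 17, 19]; color 3: [14].

χ(G) = 3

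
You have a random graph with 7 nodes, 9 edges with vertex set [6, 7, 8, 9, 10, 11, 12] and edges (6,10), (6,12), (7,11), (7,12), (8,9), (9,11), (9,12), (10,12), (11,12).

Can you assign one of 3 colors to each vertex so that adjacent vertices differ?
Yes, G is 3-colorable

A valid 3-coloring: color 1: [8, 12]; color 2: [7, 9, 10]; color 3: [6, 11].
(χ(G) = 3 ≤ 3.)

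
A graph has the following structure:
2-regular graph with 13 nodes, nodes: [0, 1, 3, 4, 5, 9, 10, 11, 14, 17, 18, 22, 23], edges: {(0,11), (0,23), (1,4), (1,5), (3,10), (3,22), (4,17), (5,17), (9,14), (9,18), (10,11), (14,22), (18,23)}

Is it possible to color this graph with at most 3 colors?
Yes, G is 3-colorable

A valid 3-coloring: color 1: [0, 1, 3, 14, 17, 18]; color 2: [4, 5, 9, 10, 22, 23]; color 3: [11].
(χ(G) = 3 ≤ 3.)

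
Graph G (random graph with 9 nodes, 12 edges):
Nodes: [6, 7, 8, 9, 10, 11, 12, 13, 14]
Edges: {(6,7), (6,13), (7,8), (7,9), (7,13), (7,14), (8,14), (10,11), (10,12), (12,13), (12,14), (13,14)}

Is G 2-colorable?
No, G is not 2-colorable

The clique on vertices [12, 13, 14] has size 3 > 2, so it alone needs 3 colors.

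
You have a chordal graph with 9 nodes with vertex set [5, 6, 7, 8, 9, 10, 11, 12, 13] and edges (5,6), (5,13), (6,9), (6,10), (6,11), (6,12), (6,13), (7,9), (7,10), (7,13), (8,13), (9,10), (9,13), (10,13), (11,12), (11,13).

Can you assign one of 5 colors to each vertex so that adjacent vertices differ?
A valid 5-coloring: color 1: [12, 13]; color 2: [6, 7, 8]; color 3: [5, 9, 11]; color 4: [10].
(χ(G) = 4 ≤ 5.)

Yes, G is 5-colorable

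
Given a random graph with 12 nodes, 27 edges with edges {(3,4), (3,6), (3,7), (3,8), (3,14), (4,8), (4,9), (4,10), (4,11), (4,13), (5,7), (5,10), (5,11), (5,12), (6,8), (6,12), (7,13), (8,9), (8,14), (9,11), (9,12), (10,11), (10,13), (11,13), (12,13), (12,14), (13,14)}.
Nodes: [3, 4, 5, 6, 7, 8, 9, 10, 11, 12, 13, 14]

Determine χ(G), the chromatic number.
χ(G) = 4

Clique number ω(G) = 4 (lower bound: χ ≥ ω).
The clique on [4, 10, 11, 13] has size 4, forcing χ ≥ 4, and the coloring below uses 4 colors, so χ(G) = 4.
A valid 4-coloring: color 1: [3, 5, 9, 13]; color 2: [4, 6, 7, 14]; color 3: [8, 11, 12]; color 4: [10].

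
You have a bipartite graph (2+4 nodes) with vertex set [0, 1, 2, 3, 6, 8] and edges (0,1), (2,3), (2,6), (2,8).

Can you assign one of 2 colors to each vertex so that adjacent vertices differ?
Yes, G is 2-colorable

A valid 2-coloring: color 1: [0, 2]; color 2: [1, 3, 6, 8].
(χ(G) = 2 ≤ 2.)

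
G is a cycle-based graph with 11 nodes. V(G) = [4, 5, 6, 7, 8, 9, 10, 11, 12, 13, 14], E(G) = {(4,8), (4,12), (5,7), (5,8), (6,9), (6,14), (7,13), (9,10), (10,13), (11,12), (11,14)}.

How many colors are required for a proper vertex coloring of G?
Clique number ω(G) = 2 (lower bound: χ ≥ ω).
Odd cycle [13, 10, 9, 6, 14, 11, 12, 4, 8, 5, 7] needs 3 colors (χ ≥ 3).
The coloring below uses 3 colors, so χ(G) = 3.
A valid 3-coloring: color 1: [5, 9, 12, 13, 14]; color 2: [4, 6, 7, 10, 11]; color 3: [8].

χ(G) = 3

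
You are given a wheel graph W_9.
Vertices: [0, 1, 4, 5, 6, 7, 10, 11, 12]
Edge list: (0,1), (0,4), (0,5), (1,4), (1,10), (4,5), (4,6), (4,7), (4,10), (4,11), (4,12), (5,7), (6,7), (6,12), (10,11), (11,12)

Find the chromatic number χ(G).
Clique number ω(G) = 3 (lower bound: χ ≥ ω).
The clique on [0, 1, 4] has size 3, forcing χ ≥ 3, and the coloring below uses 3 colors, so χ(G) = 3.
A valid 3-coloring: color 1: [4]; color 2: [0, 7, 10, 12]; color 3: [1, 5, 6, 11].

χ(G) = 3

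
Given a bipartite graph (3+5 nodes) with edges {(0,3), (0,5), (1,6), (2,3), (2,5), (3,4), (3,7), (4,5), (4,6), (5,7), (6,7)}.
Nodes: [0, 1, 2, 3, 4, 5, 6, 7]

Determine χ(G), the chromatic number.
Clique number ω(G) = 2 (lower bound: χ ≥ ω).
The graph is bipartite (no odd cycle), so 2 colors suffice: χ(G) = 2.
A valid 2-coloring: color 1: [3, 5, 6]; color 2: [0, 1, 2, 4, 7].

χ(G) = 2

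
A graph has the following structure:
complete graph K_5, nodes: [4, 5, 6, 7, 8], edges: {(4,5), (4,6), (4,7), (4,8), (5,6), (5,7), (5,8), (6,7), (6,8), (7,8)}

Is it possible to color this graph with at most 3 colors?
The clique on vertices [4, 5, 6, 7, 8] has size 5 > 3, so it alone needs 5 colors.

No, G is not 3-colorable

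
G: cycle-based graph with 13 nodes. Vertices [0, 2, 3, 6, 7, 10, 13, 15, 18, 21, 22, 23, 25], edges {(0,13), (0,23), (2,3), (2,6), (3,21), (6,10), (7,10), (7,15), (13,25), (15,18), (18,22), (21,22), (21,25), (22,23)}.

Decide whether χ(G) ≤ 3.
A valid 3-coloring: color 1: [0, 2, 10, 15, 22, 25]; color 2: [6, 7, 13, 18, 21, 23]; color 3: [3].
(χ(G) = 3 ≤ 3.)

Yes, G is 3-colorable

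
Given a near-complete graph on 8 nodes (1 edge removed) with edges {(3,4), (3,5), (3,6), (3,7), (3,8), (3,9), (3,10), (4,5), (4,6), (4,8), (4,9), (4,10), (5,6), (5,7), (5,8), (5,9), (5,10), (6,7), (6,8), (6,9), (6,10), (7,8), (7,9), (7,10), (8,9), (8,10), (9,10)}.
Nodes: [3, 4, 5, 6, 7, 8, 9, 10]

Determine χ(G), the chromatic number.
Clique number ω(G) = 7 (lower bound: χ ≥ ω).
The clique on [3, 4, 5, 6, 8, 9, 10] has size 7, forcing χ ≥ 7, and the coloring below uses 7 colors, so χ(G) = 7.
A valid 7-coloring: color 1: [3]; color 2: [8]; color 3: [10]; color 4: [6]; color 5: [5]; color 6: [9]; color 7: [4, 7].

χ(G) = 7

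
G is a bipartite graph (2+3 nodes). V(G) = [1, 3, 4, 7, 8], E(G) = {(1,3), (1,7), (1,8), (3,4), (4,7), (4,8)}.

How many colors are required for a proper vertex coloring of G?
χ(G) = 2

Clique number ω(G) = 2 (lower bound: χ ≥ ω).
The graph is bipartite (no odd cycle), so 2 colors suffice: χ(G) = 2.
A valid 2-coloring: color 1: [1, 4]; color 2: [3, 7, 8].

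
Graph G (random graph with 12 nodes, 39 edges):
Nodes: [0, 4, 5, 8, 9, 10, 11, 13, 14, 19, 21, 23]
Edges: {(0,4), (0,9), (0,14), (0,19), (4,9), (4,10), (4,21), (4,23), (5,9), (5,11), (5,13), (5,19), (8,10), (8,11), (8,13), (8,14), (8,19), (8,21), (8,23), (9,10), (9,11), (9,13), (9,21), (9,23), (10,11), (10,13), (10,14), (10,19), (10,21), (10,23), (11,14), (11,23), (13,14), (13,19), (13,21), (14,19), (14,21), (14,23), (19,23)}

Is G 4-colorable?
No, G is not 4-colorable

The clique on vertices [8, 10, 11, 14, 23] has size 5 > 4, so it alone needs 5 colors.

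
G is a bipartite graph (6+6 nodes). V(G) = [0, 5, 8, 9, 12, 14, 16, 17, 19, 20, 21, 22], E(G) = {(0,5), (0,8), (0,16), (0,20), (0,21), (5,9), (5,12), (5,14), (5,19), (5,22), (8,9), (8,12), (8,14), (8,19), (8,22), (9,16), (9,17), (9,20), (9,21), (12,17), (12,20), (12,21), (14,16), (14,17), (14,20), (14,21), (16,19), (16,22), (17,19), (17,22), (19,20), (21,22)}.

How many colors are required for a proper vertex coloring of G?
χ(G) = 2

Clique number ω(G) = 2 (lower bound: χ ≥ ω).
The graph is bipartite (no odd cycle), so 2 colors suffice: χ(G) = 2.
A valid 2-coloring: color 1: [5, 8, 16, 17, 20, 21]; color 2: [0, 9, 12, 14, 19, 22].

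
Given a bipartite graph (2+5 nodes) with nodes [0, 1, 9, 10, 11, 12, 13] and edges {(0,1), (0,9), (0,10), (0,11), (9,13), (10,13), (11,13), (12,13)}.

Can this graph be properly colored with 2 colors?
A valid 2-coloring: color 1: [0, 13]; color 2: [1, 9, 10, 11, 12].
(χ(G) = 2 ≤ 2.)

Yes, G is 2-colorable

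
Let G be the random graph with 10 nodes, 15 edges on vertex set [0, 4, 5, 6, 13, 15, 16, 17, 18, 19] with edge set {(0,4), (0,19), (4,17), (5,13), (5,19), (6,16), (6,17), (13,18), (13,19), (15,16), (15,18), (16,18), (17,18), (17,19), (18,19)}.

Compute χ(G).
Clique number ω(G) = 3 (lower bound: χ ≥ ω).
The clique on [5, 13, 19] has size 3, forcing χ ≥ 3, and the coloring below uses 3 colors, so χ(G) = 3.
A valid 3-coloring: color 1: [4, 5, 6, 18]; color 2: [16, 19]; color 3: [0, 13, 15, 17].

χ(G) = 3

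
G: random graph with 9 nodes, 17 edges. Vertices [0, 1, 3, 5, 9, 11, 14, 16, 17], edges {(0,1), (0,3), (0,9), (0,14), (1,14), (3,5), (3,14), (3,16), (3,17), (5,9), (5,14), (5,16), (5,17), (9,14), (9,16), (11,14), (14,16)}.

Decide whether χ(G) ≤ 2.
No, G is not 2-colorable

The clique on vertices [5, 9, 14, 16] has size 4 > 2, so it alone needs 4 colors.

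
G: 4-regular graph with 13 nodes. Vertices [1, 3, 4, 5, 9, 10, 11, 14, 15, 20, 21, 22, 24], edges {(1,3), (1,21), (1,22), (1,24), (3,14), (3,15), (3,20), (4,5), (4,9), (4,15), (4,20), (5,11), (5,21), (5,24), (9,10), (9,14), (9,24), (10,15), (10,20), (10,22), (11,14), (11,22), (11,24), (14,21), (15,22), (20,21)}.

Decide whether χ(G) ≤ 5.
Yes, G is 5-colorable

A valid 5-coloring: color 1: [3, 4, 10, 21, 24]; color 2: [5, 14, 20, 22]; color 3: [1, 9, 11, 15].
(χ(G) = 3 ≤ 5.)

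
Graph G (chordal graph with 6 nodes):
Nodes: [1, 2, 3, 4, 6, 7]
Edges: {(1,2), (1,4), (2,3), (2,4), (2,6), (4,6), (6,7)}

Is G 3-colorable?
Yes, G is 3-colorable

A valid 3-coloring: color 1: [2, 7]; color 2: [3, 4]; color 3: [1, 6].
(χ(G) = 3 ≤ 3.)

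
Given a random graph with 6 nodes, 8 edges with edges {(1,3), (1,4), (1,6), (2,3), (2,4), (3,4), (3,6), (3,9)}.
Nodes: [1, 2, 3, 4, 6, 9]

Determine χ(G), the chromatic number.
Clique number ω(G) = 3 (lower bound: χ ≥ ω).
The clique on [1, 3, 4] has size 3, forcing χ ≥ 3, and the coloring below uses 3 colors, so χ(G) = 3.
A valid 3-coloring: color 1: [3]; color 2: [4, 6, 9]; color 3: [1, 2].

χ(G) = 3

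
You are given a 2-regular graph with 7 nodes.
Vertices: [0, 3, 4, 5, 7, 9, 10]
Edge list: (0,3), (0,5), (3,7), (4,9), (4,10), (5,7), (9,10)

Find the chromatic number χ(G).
Clique number ω(G) = 3 (lower bound: χ ≥ ω).
The clique on [4, 9, 10] has size 3, forcing χ ≥ 3, and the coloring below uses 3 colors, so χ(G) = 3.
A valid 3-coloring: color 1: [0, 4, 7]; color 2: [3, 5, 10]; color 3: [9].

χ(G) = 3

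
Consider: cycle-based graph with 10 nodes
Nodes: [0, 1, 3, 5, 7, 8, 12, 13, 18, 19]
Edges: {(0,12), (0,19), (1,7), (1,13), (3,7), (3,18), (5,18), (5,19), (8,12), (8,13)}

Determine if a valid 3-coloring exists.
Yes, G is 3-colorable

A valid 3-coloring: color 1: [7, 12, 13, 18, 19]; color 2: [0, 1, 3, 5, 8].
(χ(G) = 2 ≤ 3.)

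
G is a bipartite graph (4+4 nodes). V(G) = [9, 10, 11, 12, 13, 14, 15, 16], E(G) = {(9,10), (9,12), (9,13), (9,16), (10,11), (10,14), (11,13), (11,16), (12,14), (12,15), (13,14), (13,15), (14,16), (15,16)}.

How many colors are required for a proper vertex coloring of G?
Clique number ω(G) = 2 (lower bound: χ ≥ ω).
The graph is bipartite (no odd cycle), so 2 colors suffice: χ(G) = 2.
A valid 2-coloring: color 1: [9, 11, 14, 15]; color 2: [10, 12, 13, 16].

χ(G) = 2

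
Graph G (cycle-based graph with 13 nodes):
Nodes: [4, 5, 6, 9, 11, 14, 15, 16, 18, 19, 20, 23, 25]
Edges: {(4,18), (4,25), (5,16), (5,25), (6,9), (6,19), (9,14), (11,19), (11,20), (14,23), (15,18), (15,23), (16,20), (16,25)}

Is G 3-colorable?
A valid 3-coloring: color 1: [4, 6, 11, 14, 15, 16]; color 2: [9, 18, 19, 20, 23, 25]; color 3: [5].
(χ(G) = 3 ≤ 3.)

Yes, G is 3-colorable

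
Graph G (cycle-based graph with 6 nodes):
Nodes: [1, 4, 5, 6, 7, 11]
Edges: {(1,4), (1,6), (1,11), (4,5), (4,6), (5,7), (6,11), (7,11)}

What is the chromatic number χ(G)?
χ(G) = 3

Clique number ω(G) = 3 (lower bound: χ ≥ ω).
The clique on [1, 6, 11] has size 3, forcing χ ≥ 3, and the coloring below uses 3 colors, so χ(G) = 3.
A valid 3-coloring: color 1: [4, 11]; color 2: [1, 5]; color 3: [6, 7].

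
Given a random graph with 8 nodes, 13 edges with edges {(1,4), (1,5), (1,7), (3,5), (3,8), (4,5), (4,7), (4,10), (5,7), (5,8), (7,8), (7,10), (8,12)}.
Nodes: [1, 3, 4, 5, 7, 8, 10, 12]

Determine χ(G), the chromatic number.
χ(G) = 4

Clique number ω(G) = 4 (lower bound: χ ≥ ω).
The clique on [1, 4, 5, 7] has size 4, forcing χ ≥ 4, and the coloring below uses 4 colors, so χ(G) = 4.
A valid 4-coloring: color 1: [3, 7, 12]; color 2: [5, 10]; color 3: [4, 8]; color 4: [1].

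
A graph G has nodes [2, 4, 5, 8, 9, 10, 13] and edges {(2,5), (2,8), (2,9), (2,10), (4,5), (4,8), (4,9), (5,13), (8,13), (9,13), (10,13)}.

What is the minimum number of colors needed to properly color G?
χ(G) = 2

Clique number ω(G) = 2 (lower bound: χ ≥ ω).
The graph is bipartite (no odd cycle), so 2 colors suffice: χ(G) = 2.
A valid 2-coloring: color 1: [2, 4, 13]; color 2: [5, 8, 9, 10].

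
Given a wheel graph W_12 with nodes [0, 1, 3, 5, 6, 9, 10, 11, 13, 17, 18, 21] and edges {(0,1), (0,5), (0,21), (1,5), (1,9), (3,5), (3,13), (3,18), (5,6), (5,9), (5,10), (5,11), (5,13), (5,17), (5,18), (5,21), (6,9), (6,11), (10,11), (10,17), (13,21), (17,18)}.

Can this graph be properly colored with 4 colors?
Yes, G is 4-colorable

A valid 4-coloring: color 1: [5]; color 2: [1, 3, 6, 17, 21]; color 3: [0, 9, 10, 13, 18]; color 4: [11].
(χ(G) = 4 ≤ 4.)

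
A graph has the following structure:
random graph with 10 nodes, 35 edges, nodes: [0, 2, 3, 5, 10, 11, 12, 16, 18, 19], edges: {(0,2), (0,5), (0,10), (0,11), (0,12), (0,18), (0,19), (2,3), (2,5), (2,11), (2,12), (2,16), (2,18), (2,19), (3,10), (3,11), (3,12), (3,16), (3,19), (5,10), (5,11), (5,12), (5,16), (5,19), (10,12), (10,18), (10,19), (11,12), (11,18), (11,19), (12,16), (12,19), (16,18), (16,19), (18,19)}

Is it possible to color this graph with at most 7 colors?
Yes, G is 7-colorable

A valid 7-coloring: color 1: [19]; color 2: [12, 18]; color 3: [2, 10]; color 4: [11, 16]; color 5: [3, 5]; color 6: [0].
(χ(G) = 6 ≤ 7.)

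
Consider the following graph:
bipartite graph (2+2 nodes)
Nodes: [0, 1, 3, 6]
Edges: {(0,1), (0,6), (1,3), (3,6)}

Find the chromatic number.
χ(G) = 2

Clique number ω(G) = 2 (lower bound: χ ≥ ω).
The graph is bipartite (no odd cycle), so 2 colors suffice: χ(G) = 2.
A valid 2-coloring: color 1: [0, 3]; color 2: [1, 6].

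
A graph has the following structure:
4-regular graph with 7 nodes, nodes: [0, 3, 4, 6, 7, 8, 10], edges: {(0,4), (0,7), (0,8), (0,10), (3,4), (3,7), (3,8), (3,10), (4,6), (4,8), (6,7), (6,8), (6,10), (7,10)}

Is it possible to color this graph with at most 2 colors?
The clique on vertices [0, 4, 8] has size 3 > 2, so it alone needs 3 colors.

No, G is not 2-colorable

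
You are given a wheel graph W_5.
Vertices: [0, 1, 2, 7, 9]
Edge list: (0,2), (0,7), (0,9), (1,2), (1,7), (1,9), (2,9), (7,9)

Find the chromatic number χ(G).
Clique number ω(G) = 3 (lower bound: χ ≥ ω).
The clique on [0, 2, 9] has size 3, forcing χ ≥ 3, and the coloring below uses 3 colors, so χ(G) = 3.
A valid 3-coloring: color 1: [9]; color 2: [0, 1]; color 3: [2, 7].

χ(G) = 3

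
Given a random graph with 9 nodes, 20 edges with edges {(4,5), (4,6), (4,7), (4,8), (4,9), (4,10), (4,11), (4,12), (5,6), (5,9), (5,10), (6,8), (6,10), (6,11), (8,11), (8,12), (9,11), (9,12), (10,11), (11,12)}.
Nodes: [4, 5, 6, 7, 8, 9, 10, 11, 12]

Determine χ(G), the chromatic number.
Clique number ω(G) = 4 (lower bound: χ ≥ ω).
The clique on [4, 9, 11, 12] has size 4, forcing χ ≥ 4, and the coloring below uses 4 colors, so χ(G) = 4.
A valid 4-coloring: color 1: [4]; color 2: [5, 7, 11]; color 3: [6, 12]; color 4: [8, 9, 10].

χ(G) = 4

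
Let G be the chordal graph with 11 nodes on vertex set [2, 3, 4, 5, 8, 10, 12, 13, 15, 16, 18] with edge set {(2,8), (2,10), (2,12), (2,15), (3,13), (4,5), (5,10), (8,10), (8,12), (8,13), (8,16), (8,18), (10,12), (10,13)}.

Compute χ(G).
Clique number ω(G) = 4 (lower bound: χ ≥ ω).
The clique on [2, 8, 10, 12] has size 4, forcing χ ≥ 4, and the coloring below uses 4 colors, so χ(G) = 4.
A valid 4-coloring: color 1: [3, 5, 8, 15]; color 2: [4, 10, 16, 18]; color 3: [2, 13]; color 4: [12].

χ(G) = 4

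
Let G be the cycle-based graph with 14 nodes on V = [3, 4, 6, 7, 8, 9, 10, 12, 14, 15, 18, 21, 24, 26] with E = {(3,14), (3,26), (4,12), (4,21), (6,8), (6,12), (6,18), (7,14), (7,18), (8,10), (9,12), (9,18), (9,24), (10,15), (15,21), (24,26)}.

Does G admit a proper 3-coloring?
Yes, G is 3-colorable

A valid 3-coloring: color 1: [3, 4, 6, 7, 9, 15]; color 2: [10, 12, 14, 18, 21, 24]; color 3: [8, 26].
(χ(G) = 3 ≤ 3.)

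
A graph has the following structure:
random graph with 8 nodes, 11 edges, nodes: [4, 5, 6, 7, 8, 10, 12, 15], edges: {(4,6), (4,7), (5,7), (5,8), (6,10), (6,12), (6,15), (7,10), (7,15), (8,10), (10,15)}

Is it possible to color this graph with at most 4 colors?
A valid 4-coloring: color 1: [6, 7, 8]; color 2: [4, 5, 10, 12]; color 3: [15].
(χ(G) = 3 ≤ 4.)

Yes, G is 4-colorable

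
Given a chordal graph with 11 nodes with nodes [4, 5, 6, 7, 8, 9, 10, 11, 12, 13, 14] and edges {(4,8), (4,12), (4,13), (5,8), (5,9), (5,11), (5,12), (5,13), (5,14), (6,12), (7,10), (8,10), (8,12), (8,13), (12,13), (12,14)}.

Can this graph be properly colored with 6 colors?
A valid 6-coloring: color 1: [9, 10, 11, 12]; color 2: [4, 5, 6, 7]; color 3: [8, 14]; color 4: [13].
(χ(G) = 4 ≤ 6.)

Yes, G is 6-colorable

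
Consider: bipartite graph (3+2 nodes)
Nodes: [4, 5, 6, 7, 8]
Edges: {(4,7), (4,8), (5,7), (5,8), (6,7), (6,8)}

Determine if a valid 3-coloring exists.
A valid 3-coloring: color 1: [7, 8]; color 2: [4, 5, 6].
(χ(G) = 2 ≤ 3.)

Yes, G is 3-colorable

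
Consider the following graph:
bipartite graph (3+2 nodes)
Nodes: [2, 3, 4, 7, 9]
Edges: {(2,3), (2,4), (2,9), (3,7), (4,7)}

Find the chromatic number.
χ(G) = 2

Clique number ω(G) = 2 (lower bound: χ ≥ ω).
The graph is bipartite (no odd cycle), so 2 colors suffice: χ(G) = 2.
A valid 2-coloring: color 1: [2, 7]; color 2: [3, 4, 9].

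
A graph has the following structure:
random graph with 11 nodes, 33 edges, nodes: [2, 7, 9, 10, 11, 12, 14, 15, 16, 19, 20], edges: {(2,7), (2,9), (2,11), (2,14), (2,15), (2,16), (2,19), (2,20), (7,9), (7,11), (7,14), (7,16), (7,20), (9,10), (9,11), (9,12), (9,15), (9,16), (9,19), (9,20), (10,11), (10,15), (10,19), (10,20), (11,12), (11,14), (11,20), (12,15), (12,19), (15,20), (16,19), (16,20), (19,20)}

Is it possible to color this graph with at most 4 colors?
No, G is not 4-colorable

The clique on vertices [2, 9, 16, 19, 20] has size 5 > 4, so it alone needs 5 colors.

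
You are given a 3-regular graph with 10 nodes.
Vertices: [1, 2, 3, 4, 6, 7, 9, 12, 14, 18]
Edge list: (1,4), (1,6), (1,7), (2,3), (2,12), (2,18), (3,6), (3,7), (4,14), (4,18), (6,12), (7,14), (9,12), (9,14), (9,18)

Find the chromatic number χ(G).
Clique number ω(G) = 2 (lower bound: χ ≥ ω).
The graph is bipartite (no odd cycle), so 2 colors suffice: χ(G) = 2.
A valid 2-coloring: color 1: [1, 3, 12, 14, 18]; color 2: [2, 4, 6, 7, 9].

χ(G) = 2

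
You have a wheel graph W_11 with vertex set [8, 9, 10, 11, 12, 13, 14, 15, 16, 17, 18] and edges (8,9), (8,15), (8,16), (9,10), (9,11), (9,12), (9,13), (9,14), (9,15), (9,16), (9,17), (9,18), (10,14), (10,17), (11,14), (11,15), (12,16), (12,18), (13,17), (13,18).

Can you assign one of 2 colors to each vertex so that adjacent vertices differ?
No, G is not 2-colorable

The clique on vertices [8, 9, 16] has size 3 > 2, so it alone needs 3 colors.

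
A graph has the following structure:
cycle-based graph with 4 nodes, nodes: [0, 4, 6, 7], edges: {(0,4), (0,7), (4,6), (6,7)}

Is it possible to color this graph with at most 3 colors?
Yes, G is 3-colorable

A valid 3-coloring: color 1: [4, 7]; color 2: [0, 6].
(χ(G) = 2 ≤ 3.)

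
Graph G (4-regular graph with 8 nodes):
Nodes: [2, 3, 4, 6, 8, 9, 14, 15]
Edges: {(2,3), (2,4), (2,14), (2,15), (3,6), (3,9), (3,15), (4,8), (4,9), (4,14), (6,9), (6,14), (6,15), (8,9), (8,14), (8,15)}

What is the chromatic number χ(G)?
Clique number ω(G) = 3 (lower bound: χ ≥ ω).
The clique on [4, 8, 9] has size 3, forcing χ ≥ 3, and the coloring below uses 3 colors, so χ(G) = 3.
A valid 3-coloring: color 1: [2, 6, 8]; color 2: [9, 14, 15]; color 3: [3, 4].

χ(G) = 3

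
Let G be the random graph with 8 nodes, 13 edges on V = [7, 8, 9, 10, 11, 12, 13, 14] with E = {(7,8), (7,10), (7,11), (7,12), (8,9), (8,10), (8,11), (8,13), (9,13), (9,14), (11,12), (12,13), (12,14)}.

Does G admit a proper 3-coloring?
A valid 3-coloring: color 1: [8, 12]; color 2: [7, 9]; color 3: [10, 11, 13, 14].
(χ(G) = 3 ≤ 3.)

Yes, G is 3-colorable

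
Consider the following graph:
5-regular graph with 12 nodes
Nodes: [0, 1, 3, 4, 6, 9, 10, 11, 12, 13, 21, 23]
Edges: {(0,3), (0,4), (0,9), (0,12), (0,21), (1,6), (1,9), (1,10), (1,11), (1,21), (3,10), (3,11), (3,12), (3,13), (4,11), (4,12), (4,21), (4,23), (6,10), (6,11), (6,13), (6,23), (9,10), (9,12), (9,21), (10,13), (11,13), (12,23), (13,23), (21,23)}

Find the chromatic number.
χ(G) = 4

Clique number ω(G) = 3 (lower bound: χ ≥ ω).
Suppose a proper 3-coloring c exists. The clique [0, 3, 12] takes 3 distinct colors; by symmetry let c(0) = 1, c(3) = 2, c(12) = 3.
- Vertex 4: neighbors [0, 12] already have colors [1, 3] ⇒ c(4) = 2.
- Vertex 9: neighbors [0, 12] already have colors [1, 3] ⇒ c(9) = 2.
- Vertex 23: neighbors [4, 12] already have colors [2, 3] ⇒ c(23) = 1.
- Vertex 13: neighbors [23, 3] already have colors [1, 2] ⇒ c(13) = 3.
- Vertex 6: neighbors [23, 13] already have colors [1, 3] ⇒ c(6) = 2.
- Vertex 10: neighbors [3, 13] already have colors [2, 3] ⇒ c(10) = 1.
- Vertex 1: neighbors [10, 6] already have colors [1, 2] ⇒ c(1) = 3.
- Vertex 21: neighbors [0, 4, 1] already have colors [1, 2, 3] — all 3 colors blocked. Contradiction.
The forced assignments end in a contradiction, so G has no proper 3-coloring (χ ≥ 4).
The coloring below uses 4 colors, so χ(G) = 4.
A valid 4-coloring: color 1: [10, 11, 12, 21]; color 2: [3, 4, 6, 9]; color 3: [0, 1, 23]; color 4: [13].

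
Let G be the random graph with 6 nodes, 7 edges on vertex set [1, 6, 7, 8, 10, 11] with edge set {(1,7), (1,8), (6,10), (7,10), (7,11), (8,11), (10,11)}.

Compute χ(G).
χ(G) = 3

Clique number ω(G) = 3 (lower bound: χ ≥ ω).
The clique on [7, 10, 11] has size 3, forcing χ ≥ 3, and the coloring below uses 3 colors, so χ(G) = 3.
A valid 3-coloring: color 1: [6, 7, 8]; color 2: [1, 10]; color 3: [11].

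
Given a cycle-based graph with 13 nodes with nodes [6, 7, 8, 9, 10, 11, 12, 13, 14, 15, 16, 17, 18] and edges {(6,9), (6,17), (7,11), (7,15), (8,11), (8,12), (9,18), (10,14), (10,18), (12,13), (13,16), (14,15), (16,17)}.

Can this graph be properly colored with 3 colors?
A valid 3-coloring: color 1: [6, 11, 12, 15, 16, 18]; color 2: [7, 8, 9, 10, 13, 17]; color 3: [14].
(χ(G) = 3 ≤ 3.)

Yes, G is 3-colorable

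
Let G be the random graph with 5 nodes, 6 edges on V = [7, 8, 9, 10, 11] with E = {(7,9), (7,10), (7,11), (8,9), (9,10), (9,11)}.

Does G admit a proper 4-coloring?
A valid 4-coloring: color 1: [9]; color 2: [7, 8]; color 3: [10, 11].
(χ(G) = 3 ≤ 4.)

Yes, G is 4-colorable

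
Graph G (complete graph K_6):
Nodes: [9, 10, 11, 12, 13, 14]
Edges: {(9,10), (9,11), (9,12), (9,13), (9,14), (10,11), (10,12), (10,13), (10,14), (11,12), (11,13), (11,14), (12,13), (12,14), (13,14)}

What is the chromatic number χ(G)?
Clique number ω(G) = 6 (lower bound: χ ≥ ω).
The clique on [9, 10, 11, 12, 13, 14] has size 6, forcing χ ≥ 6, and the coloring below uses 6 colors, so χ(G) = 6.
A valid 6-coloring: color 1: [10]; color 2: [12]; color 3: [9]; color 4: [14]; color 5: [13]; color 6: [11].

χ(G) = 6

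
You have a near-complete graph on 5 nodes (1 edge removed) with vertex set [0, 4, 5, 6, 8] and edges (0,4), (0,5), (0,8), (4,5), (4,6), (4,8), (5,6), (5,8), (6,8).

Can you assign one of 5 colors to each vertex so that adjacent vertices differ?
Yes, G is 5-colorable

A valid 5-coloring: color 1: [8]; color 2: [5]; color 3: [4]; color 4: [0, 6].
(χ(G) = 4 ≤ 5.)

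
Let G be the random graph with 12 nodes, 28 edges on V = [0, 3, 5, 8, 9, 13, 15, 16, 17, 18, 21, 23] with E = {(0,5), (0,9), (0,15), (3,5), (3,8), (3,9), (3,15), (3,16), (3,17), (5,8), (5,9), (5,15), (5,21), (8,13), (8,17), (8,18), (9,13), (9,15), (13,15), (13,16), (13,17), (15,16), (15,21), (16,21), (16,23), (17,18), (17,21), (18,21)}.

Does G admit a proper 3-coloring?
The clique on vertices [0, 5, 9, 15] has size 4 > 3, so it alone needs 4 colors.

No, G is not 3-colorable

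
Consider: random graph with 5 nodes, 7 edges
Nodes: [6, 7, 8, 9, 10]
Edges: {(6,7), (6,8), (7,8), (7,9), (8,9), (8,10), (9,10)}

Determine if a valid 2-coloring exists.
No, G is not 2-colorable

The clique on vertices [8, 9, 10] has size 3 > 2, so it alone needs 3 colors.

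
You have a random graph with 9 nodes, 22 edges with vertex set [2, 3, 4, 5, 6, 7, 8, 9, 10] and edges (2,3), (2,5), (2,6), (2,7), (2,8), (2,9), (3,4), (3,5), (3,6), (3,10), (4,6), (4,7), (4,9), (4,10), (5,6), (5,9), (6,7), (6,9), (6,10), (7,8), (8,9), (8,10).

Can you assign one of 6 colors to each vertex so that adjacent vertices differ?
A valid 6-coloring: color 1: [6, 8]; color 2: [2, 4]; color 3: [3, 7, 9]; color 4: [5, 10].
(χ(G) = 4 ≤ 6.)

Yes, G is 6-colorable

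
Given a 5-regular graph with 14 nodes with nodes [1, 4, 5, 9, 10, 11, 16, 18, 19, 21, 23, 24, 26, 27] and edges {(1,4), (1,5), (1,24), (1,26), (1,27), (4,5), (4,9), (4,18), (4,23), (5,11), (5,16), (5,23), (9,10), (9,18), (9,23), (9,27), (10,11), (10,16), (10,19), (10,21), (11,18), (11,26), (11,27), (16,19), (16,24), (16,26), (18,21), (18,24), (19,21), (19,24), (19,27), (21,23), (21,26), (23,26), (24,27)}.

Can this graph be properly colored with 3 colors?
Suppose a proper 3-coloring c exists. The clique [1, 4, 5] takes 3 distinct colors; by symmetry let c(1) = 1, c(4) = 2, c(5) = 3.
- Vertex 23: neighbors [4, 5] already have colors [2, 3] ⇒ c(23) = 1.
- Vertex 9: neighbors [23, 4] already have colors [1, 2] ⇒ c(9) = 3.
- Vertex 18: neighbors [4, 9] already have colors [2, 3] ⇒ c(18) = 1.
- Vertex 11: neighbors [18, 5] already have colors [1, 3] ⇒ c(11) = 2.
- Vertex 27: neighbors [1, 11, 9] already have colors [1, 2, 3] — all 3 colors blocked. Contradiction.
The forced assignments end in a contradiction, so G has no proper 3-coloring (χ ≥ 4).

No, G is not 3-colorable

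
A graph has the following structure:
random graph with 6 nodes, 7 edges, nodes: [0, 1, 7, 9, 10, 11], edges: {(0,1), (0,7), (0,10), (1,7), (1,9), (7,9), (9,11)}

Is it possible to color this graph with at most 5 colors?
Yes, G is 5-colorable

A valid 5-coloring: color 1: [1, 10, 11]; color 2: [0, 9]; color 3: [7].
(χ(G) = 3 ≤ 5.)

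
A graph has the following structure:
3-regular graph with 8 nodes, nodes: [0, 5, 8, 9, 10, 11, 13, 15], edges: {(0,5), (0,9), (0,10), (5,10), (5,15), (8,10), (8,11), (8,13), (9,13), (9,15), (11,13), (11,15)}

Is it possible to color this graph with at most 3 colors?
A valid 3-coloring: color 1: [5, 8, 9]; color 2: [10, 11]; color 3: [0, 13, 15].
(χ(G) = 3 ≤ 3.)

Yes, G is 3-colorable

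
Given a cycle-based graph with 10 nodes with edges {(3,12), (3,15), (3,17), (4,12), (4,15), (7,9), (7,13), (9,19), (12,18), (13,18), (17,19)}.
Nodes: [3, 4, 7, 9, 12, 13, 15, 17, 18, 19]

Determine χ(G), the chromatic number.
χ(G) = 2

Clique number ω(G) = 2 (lower bound: χ ≥ ω).
The graph is bipartite (no odd cycle), so 2 colors suffice: χ(G) = 2.
A valid 2-coloring: color 1: [3, 4, 7, 18, 19]; color 2: [9, 12, 13, 15, 17].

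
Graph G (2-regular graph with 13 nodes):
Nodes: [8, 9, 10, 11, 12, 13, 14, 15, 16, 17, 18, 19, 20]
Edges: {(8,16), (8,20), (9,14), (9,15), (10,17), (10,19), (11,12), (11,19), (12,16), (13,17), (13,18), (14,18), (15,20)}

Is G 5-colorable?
A valid 5-coloring: color 1: [8, 9, 12, 17, 18, 19]; color 2: [10, 11, 13, 14, 15, 16]; color 3: [20].
(χ(G) = 3 ≤ 5.)

Yes, G is 5-colorable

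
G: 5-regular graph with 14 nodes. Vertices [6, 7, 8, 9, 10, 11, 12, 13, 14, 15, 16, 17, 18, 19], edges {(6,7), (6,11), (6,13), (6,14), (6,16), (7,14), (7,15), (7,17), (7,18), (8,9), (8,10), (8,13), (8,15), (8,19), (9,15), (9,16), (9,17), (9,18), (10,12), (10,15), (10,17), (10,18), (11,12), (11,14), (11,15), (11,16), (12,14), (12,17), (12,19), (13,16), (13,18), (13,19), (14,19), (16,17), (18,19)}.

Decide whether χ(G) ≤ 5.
Yes, G is 5-colorable

A valid 5-coloring: color 1: [7, 9, 10, 11, 13]; color 2: [6, 15, 17, 19]; color 3: [8, 14, 16, 18]; color 4: [12].
(χ(G) = 4 ≤ 5.)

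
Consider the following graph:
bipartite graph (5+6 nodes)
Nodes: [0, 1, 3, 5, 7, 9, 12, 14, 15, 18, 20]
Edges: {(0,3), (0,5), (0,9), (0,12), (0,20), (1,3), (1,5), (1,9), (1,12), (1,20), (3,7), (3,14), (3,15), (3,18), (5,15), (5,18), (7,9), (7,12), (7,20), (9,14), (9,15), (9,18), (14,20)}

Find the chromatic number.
χ(G) = 2

Clique number ω(G) = 2 (lower bound: χ ≥ ω).
The graph is bipartite (no odd cycle), so 2 colors suffice: χ(G) = 2.
A valid 2-coloring: color 1: [3, 5, 9, 12, 20]; color 2: [0, 1, 7, 14, 15, 18].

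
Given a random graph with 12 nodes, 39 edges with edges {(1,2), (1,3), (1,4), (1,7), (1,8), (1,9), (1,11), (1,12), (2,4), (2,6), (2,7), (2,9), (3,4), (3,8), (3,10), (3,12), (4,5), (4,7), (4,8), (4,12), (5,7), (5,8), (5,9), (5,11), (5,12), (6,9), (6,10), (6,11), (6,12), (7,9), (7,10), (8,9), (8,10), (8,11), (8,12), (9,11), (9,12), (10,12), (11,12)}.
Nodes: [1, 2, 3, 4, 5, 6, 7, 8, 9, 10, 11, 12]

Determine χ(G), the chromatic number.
χ(G) = 5

Clique number ω(G) = 5 (lower bound: χ ≥ ω).
The clique on [1, 3, 4, 8, 12] has size 5, forcing χ ≥ 5, and the coloring below uses 5 colors, so χ(G) = 5.
A valid 5-coloring: color 1: [2, 12]; color 2: [4, 9, 10]; color 3: [6, 7, 8]; color 4: [1, 5]; color 5: [3, 11].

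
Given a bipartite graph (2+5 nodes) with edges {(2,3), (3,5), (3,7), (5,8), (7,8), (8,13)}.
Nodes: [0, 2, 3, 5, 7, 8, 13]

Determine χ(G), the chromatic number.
χ(G) = 2

Clique number ω(G) = 2 (lower bound: χ ≥ ω).
The graph is bipartite (no odd cycle), so 2 colors suffice: χ(G) = 2.
A valid 2-coloring: color 1: [0, 3, 8]; color 2: [2, 5, 7, 13].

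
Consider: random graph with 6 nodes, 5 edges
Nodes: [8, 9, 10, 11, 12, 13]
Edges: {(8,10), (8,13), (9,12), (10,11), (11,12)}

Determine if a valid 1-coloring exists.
Edge (8,10) forces its endpoints to differ, so 1 color is not enough.

No, G is not 1-colorable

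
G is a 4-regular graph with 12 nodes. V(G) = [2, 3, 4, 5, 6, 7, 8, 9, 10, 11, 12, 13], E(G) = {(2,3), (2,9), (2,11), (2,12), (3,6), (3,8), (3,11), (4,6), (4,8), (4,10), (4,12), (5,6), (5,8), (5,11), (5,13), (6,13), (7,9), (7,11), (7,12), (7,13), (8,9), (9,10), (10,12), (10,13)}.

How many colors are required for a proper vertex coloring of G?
χ(G) = 3

Clique number ω(G) = 3 (lower bound: χ ≥ ω).
The clique on [2, 3, 11] has size 3, forcing χ ≥ 3, and the coloring below uses 3 colors, so χ(G) = 3.
A valid 3-coloring: color 1: [9, 11, 12, 13]; color 2: [3, 4, 5, 7]; color 3: [2, 6, 8, 10].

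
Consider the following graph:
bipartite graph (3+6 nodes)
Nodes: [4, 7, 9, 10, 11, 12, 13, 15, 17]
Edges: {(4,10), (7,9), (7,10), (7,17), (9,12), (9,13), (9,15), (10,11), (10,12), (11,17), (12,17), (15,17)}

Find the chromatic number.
Clique number ω(G) = 2 (lower bound: χ ≥ ω).
The graph is bipartite (no odd cycle), so 2 colors suffice: χ(G) = 2.
A valid 2-coloring: color 1: [9, 10, 17]; color 2: [4, 7, 11, 12, 13, 15].

χ(G) = 2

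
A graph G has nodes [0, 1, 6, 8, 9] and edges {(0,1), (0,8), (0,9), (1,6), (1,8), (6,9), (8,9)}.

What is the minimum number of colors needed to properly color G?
χ(G) = 3

Clique number ω(G) = 3 (lower bound: χ ≥ ω).
The clique on [0, 1, 8] has size 3, forcing χ ≥ 3, and the coloring below uses 3 colors, so χ(G) = 3.
A valid 3-coloring: color 1: [1, 9]; color 2: [0, 6]; color 3: [8].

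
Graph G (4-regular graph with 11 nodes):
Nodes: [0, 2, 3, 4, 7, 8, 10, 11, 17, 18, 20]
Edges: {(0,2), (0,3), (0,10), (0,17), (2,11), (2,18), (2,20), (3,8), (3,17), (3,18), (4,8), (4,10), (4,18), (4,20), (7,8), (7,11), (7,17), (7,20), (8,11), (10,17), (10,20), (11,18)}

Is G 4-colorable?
Yes, G is 4-colorable

A valid 4-coloring: color 1: [2, 3, 4, 7]; color 2: [0, 8, 18, 20]; color 3: [10, 11]; color 4: [17].
(χ(G) = 3 ≤ 4.)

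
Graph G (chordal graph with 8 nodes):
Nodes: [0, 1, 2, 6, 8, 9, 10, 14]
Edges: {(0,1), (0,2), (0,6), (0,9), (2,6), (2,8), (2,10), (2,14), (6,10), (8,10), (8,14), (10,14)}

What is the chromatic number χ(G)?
χ(G) = 4

Clique number ω(G) = 4 (lower bound: χ ≥ ω).
The clique on [2, 8, 10, 14] has size 4, forcing χ ≥ 4, and the coloring below uses 4 colors, so χ(G) = 4.
A valid 4-coloring: color 1: [1, 2, 9]; color 2: [0, 10]; color 3: [6, 14]; color 4: [8].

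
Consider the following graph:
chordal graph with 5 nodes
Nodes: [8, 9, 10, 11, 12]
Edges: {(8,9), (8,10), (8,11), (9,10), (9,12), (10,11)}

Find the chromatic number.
χ(G) = 3

Clique number ω(G) = 3 (lower bound: χ ≥ ω).
The clique on [8, 9, 10] has size 3, forcing χ ≥ 3, and the coloring below uses 3 colors, so χ(G) = 3.
A valid 3-coloring: color 1: [9, 11]; color 2: [8, 12]; color 3: [10].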